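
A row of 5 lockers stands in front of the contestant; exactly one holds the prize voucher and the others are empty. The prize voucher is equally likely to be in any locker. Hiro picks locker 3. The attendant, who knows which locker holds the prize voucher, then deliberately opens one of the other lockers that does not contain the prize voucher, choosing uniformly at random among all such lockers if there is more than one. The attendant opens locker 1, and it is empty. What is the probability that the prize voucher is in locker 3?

Condition on the true location of the prize voucher.
If it is in locker 1 (prior 1/5): the attendant opened locker 1, so this case is ruled out; weight (1/5)·0 = 0.
If it is in any of lockers 2, 4, and 5 (prior 1/5 each): the attendant has 3 equally likely choices, so probability 1/3; weight (1/5)·(1/3) = 1/15 each.
If it is in locker 3 (prior 1/5): the attendant has 4 equally likely choices, so probability 1/4; weight (1/5)·(1/4) = 1/20.
The weights sum to 1/4.
So P(the prize voucher in locker 3 | the attendant opened locker 1) = (1/20) / (1/4) = 1/5.

1/5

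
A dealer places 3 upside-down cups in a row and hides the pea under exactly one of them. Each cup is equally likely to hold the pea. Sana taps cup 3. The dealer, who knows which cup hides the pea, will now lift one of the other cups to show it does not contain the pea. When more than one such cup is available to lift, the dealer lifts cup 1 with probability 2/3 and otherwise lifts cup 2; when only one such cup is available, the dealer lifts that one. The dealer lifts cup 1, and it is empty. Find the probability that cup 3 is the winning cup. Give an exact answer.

Consider each possible location of the pea in turn.
If it is under cup 1 (prior 1/3): the dealer opened cup 1, so this case is ruled out; weight (1/3)·0 = 0.
If it is under cup 2 (prior 1/3): only cup 1 is available, probability 1; weight (1/3)·1 = 1/3.
If it is under cup 3 (prior 1/3): cup 1 is available, opened with probability 2/3; weight (1/3)·(2/3) = 2/9.
The weights sum to 5/9.
So P(the pea under cup 3 | the dealer opened cup 1) = (2/9) / (5/9) = 2/5.

2/5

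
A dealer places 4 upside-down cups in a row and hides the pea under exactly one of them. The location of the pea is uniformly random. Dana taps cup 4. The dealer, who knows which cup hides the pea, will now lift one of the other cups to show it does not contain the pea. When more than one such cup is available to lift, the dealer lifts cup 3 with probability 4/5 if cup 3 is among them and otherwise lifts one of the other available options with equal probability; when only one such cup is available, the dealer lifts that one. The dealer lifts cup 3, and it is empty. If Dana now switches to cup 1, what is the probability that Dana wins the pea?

Condition on the true location of the pea.
If it is under any of cups 1, 2, and 4 (prior 1/4 each): cup 3 is available, opened with probability 4/5; weight (1/4)·(4/5) = 1/5 each.
If it is under cup 3 (prior 1/4): the dealer opened cup 3, so this case is ruled out; weight (1/4)·0 = 0.
The weights sum to 3/5.
So P(the pea under cup 1 | the dealer opened cup 3) = (1/5) / (3/5) = 1/3.

1/3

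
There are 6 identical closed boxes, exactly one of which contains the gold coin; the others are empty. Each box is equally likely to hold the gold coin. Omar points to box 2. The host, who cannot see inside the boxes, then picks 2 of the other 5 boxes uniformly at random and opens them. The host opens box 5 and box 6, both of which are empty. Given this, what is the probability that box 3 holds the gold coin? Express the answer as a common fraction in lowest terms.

1/4

Apply Bayes' rule, conditioning on where the gold coin actually is.
If it is in any of boxes 1, 2, 3, and 4 (prior 1/6 each): the host picks exactly this set with probability 1/10 regardless, and none is the prize; weight (1/6)·(1/10) = 1/60 each.
If it is in either of boxes 5 and 6 (prior 1/6 each): that box was opened and seen not to hold the prize — ruled out; weight (1/6)·0 = 0 each.
The weights sum to 1/15.
So P(the gold coin in box 3 | the host opened box 5 and box 6) = (1/60) / (1/15) = 1/4.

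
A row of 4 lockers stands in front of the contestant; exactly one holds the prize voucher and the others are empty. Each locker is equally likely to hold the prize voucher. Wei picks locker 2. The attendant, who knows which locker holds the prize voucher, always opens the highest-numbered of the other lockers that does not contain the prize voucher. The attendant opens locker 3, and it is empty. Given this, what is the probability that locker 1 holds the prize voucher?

Consider each possible location of the prize voucher in turn.
If it is in either of lockers 1 and 2 (prior 1/4 each): the attendant would have opened locker 4 instead, probability 0; weight (1/4)·0 = 0 each.
If it is in locker 3 (prior 1/4): the attendant opened locker 3, so this case is ruled out; weight (1/4)·0 = 0.
If it is in locker 4 (prior 1/4): locker 3 is the highest-numbered option available, probability 1; weight (1/4)·1 = 1/4.
The weights sum to 1/4.
So P(the prize voucher in locker 1 | the attendant opened locker 3) = 0 / (1/4) = 0.

0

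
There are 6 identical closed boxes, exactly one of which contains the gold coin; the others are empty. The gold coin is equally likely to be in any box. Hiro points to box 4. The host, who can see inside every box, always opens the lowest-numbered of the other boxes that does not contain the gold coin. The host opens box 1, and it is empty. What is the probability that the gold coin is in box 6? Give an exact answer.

Condition on the true location of the gold coin.
If it is in box 1 (prior 1/6): the host opened box 1, so this case is ruled out; weight (1/6)·0 = 0.
If it is in any of boxes 2, 3, 4, 5, and 6 (prior 1/6 each): box 1 is the lowest-numbered option available, probability 1; weight (1/6)·1 = 1/6 each.
The weights sum to 5/6.
So P(the gold coin in box 6 | the host opened box 1) = (1/6) / (5/6) = 1/5.

1/5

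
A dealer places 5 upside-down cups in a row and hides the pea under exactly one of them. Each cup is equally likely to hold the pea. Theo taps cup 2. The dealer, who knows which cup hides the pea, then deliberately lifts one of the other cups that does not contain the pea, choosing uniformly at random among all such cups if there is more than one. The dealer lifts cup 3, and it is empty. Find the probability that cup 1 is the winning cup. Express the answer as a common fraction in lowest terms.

Apply Bayes' rule, conditioning on where the pea actually is.
If it is under any of cups 1, 4, and 5 (prior 1/5 each): the dealer has 3 equally likely choices, so probability 1/3; weight (1/5)·(1/3) = 1/15 each.
If it is under cup 2 (prior 1/5): the dealer has 4 equally likely choices, so probability 1/4; weight (1/5)·(1/4) = 1/20.
If it is under cup 3 (prior 1/5): the dealer opened cup 3, so this case is ruled out; weight (1/5)·0 = 0.
The weights sum to 1/4.
So P(the pea under cup 1 | the dealer opened cup 3) = (1/15) / (1/4) = 4/15.

4/15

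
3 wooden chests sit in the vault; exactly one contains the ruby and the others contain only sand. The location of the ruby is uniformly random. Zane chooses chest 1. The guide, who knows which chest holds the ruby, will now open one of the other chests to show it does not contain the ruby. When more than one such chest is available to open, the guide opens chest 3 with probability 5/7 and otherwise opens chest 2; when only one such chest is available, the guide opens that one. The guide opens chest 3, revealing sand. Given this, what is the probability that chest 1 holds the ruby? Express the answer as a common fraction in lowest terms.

Consider each possible location of the ruby in turn.
If it is in chest 1 (prior 1/3): chest 3 is available, opened with probability 5/7; weight (1/3)·(5/7) = 5/21.
If it is in chest 2 (prior 1/3): only chest 3 is available, probability 1; weight (1/3)·1 = 1/3.
If it is in chest 3 (prior 1/3): the guide opened chest 3, so this case is ruled out; weight (1/3)·0 = 0.
The weights sum to 4/7.
So P(the ruby in chest 1 | the guide opened chest 3) = (5/21) / (4/7) = 5/12.

5/12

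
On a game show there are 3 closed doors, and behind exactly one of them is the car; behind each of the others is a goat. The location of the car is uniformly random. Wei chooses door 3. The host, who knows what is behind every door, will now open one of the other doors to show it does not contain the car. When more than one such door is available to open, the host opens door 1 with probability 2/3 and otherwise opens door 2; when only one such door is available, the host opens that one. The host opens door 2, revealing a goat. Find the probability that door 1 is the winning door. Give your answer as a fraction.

Consider each possible location of the car in turn.
If it is behind door 1 (prior 1/3): only door 2 is available, probability 1; weight (1/3)·1 = 1/3.
If it is behind door 2 (prior 1/3): the host opened door 2, so this case is ruled out; weight (1/3)·0 = 0.
If it is behind door 3 (prior 1/3): door 1 is available but not opened, probability 1/3; weight (1/3)·(1/3) = 1/9.
The weights sum to 4/9.
So P(the car behind door 1 | the host opened door 2) = (1/3) / (4/9) = 3/4.

3/4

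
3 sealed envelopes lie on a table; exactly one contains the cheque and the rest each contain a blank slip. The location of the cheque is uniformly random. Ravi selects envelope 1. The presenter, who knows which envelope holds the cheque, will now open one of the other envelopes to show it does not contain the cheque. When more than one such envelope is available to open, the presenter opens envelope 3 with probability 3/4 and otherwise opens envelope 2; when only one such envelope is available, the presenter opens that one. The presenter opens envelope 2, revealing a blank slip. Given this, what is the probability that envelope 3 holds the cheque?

Apply Bayes' rule, conditioning on where the cheque actually is.
If it is in envelope 1 (prior 1/3): envelope 3 is available but not opened, probability 1/4; weight (1/3)·(1/4) = 1/12.
If it is in envelope 2 (prior 1/3): the presenter opened envelope 2, so this case is ruled out; weight (1/3)·0 = 0.
If it is in envelope 3 (prior 1/3): only envelope 2 is available, probability 1; weight (1/3)·1 = 1/3.
The weights sum to 5/12.
So P(the cheque in envelope 3 | the presenter opened envelope 2) = (1/3) / (5/12) = 4/5.

4/5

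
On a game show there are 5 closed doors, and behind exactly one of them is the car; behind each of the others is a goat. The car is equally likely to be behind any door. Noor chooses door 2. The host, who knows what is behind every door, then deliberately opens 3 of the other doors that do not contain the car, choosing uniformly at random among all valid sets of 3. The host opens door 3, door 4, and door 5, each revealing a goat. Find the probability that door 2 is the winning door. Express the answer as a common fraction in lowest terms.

1/5

Condition on the true location of the car.
If it is behind door 1 (prior 1/5): the host has no choice, probability 1; weight (1/5)·1 = 1/5.
If it is behind door 2 (prior 1/5): the host has 4 equally likely choices, so probability 1/4; weight (1/5)·(1/4) = 1/20.
If it is behind any of doors 3, 4, and 5 (prior 1/5 each): that door was opened and seen not to hold the prize — ruled out; weight (1/5)·0 = 0 each.
The weights sum to 1/4.
So P(the car behind door 2 | the host opened door 3, door 4, and door 5) = (1/20) / (1/4) = 1/5.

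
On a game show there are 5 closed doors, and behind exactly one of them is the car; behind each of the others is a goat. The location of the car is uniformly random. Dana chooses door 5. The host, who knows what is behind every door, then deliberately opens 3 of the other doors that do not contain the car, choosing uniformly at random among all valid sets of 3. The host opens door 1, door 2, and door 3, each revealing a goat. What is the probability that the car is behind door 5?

Apply Bayes' rule, conditioning on where the car actually is.
If it is behind any of doors 1, 2, and 3 (prior 1/5 each): that door was opened and seen not to hold the prize — ruled out; weight (1/5)·0 = 0 each.
If it is behind door 4 (prior 1/5): the host has no choice, probability 1; weight (1/5)·1 = 1/5.
If it is behind door 5 (prior 1/5): the host has 4 equally likely choices, so probability 1/4; weight (1/5)·(1/4) = 1/20.
The weights sum to 1/4.
So P(the car behind door 5 | the host opened door 1, door 2, and door 3) = (1/20) / (1/4) = 1/5.

1/5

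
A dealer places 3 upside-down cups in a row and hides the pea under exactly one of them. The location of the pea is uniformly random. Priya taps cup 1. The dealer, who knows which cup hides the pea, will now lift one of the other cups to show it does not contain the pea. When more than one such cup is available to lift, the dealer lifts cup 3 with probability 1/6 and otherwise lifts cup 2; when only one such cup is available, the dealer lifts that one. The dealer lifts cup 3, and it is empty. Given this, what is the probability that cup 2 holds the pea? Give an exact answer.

Condition on the true location of the pea.
If it is under cup 1 (prior 1/3): cup 3 is available, opened with probability 1/6; weight (1/3)·(1/6) = 1/18.
If it is under cup 2 (prior 1/3): only cup 3 is available, probability 1; weight (1/3)·1 = 1/3.
If it is under cup 3 (prior 1/3): the dealer opened cup 3, so this case is ruled out; weight (1/3)·0 = 0.
The weights sum to 7/18.
So P(the pea under cup 2 | the dealer opened cup 3) = (1/3) / (7/18) = 6/7.

6/7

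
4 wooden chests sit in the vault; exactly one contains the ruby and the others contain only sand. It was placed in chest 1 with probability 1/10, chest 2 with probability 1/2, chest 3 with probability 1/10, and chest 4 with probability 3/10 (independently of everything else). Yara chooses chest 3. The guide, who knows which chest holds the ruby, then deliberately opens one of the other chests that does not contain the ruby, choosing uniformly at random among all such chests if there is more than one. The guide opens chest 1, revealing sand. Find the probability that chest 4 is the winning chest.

Consider each possible location of the ruby in turn.
If it is in chest 1 (prior 1/10): the guide opened chest 1, so this case is ruled out; weight (1/10)·0 = 0.
If it is in chest 2 (prior 1/2): the guide has 2 equally likely choices, so probability 1/2; weight (1/2)·(1/2) = 1/4.
If it is in chest 3 (prior 1/10): the guide has 3 equally likely choices, so probability 1/3; weight (1/10)·(1/3) = 1/30.
If it is in chest 4 (prior 3/10): the guide has 2 equally likely choices, so probability 1/2; weight (3/10)·(1/2) = 3/20.
The weights sum to 13/30.
So P(the ruby in chest 4 | the guide opened chest 1) = (3/20) / (13/30) = 9/26.

9/26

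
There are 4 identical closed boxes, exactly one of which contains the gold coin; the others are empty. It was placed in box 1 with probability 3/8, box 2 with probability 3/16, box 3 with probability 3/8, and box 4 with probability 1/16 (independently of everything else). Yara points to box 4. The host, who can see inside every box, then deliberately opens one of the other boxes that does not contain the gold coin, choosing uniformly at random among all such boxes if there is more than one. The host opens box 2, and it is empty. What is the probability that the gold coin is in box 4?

Consider each possible location of the gold coin in turn.
If it is in either of boxes 1 and 3 (prior 3/8 each): the host has 2 equally likely choices, so probability 1/2; weight (3/8)·(1/2) = 3/16 each.
If it is in box 2 (prior 3/16): the host opened box 2, so this case is ruled out; weight (3/16)·0 = 0.
If it is in box 4 (prior 1/16): the host has 3 equally likely choices, so probability 1/3; weight (1/16)·(1/3) = 1/48.
The weights sum to 19/48.
So P(the gold coin in box 4 | the host opened box 2) = (1/48) / (19/48) = 1/19.

1/19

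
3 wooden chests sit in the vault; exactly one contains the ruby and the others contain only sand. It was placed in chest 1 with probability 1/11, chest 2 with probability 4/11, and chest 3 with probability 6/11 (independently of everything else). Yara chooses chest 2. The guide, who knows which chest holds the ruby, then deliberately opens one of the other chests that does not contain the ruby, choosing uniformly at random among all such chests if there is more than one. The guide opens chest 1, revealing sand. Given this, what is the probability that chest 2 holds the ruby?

1/4

Apply Bayes' rule, conditioning on where the ruby actually is.
If it is in chest 1 (prior 1/11): the guide opened chest 1, so this case is ruled out; weight (1/11)·0 = 0.
If it is in chest 2 (prior 4/11): the guide has 2 equally likely choices, so probability 1/2; weight (4/11)·(1/2) = 2/11.
If it is in chest 3 (prior 6/11): the guide has no choice, probability 1; weight (6/11)·1 = 6/11.
The weights sum to 8/11.
So P(the ruby in chest 2 | the guide opened chest 1) = (2/11) / (8/11) = 1/4.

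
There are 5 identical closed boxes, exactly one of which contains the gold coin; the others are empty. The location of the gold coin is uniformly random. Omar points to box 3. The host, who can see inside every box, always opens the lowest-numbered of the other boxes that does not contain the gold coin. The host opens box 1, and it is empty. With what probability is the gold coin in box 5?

Condition on the true location of the gold coin.
If it is in box 1 (prior 1/5): the host opened box 1, so this case is ruled out; weight (1/5)·0 = 0.
If it is in any of boxes 2, 3, 4, and 5 (prior 1/5 each): box 1 is the lowest-numbered option available, probability 1; weight (1/5)·1 = 1/5 each.
The weights sum to 4/5.
So P(the gold coin in box 5 | the host opened box 1) = (1/5) / (4/5) = 1/4.

1/4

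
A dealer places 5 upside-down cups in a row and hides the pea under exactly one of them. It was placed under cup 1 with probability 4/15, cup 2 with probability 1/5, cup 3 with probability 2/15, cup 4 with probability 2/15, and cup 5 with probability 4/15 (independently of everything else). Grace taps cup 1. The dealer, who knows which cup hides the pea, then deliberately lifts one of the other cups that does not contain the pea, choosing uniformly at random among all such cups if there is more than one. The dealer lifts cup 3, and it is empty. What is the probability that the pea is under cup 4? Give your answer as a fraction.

Consider each possible location of the pea in turn.
If it is under cup 1 (prior 4/15): the dealer has 4 equally likely choices, so probability 1/4; weight (4/15)·(1/4) = 1/15.
If it is under cup 2 (prior 1/5): the dealer has 3 equally likely choices, so probability 1/3; weight (1/5)·(1/3) = 1/15.
If it is under cup 3 (prior 2/15): the dealer opened cup 3, so this case is ruled out; weight (2/15)·0 = 0.
If it is under cup 4 (prior 2/15): the dealer has 3 equally likely choices, so probability 1/3; weight (2/15)·(1/3) = 2/45.
If it is under cup 5 (prior 4/15): the dealer has 3 equally likely choices, so probability 1/3; weight (4/15)·(1/3) = 4/45.
The weights sum to 4/15.
So P(the pea under cup 4 | the dealer opened cup 3) = (2/45) / (4/15) = 1/6.

1/6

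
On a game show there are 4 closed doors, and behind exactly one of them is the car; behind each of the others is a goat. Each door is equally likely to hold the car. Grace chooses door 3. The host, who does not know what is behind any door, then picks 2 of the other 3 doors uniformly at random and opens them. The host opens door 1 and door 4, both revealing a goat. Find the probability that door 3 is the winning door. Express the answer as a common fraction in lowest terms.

1/2

Condition on the true location of the car.
If it is behind either of doors 1 and 4 (prior 1/4 each): that door was opened and seen not to hold the prize — ruled out; weight (1/4)·0 = 0 each.
If it is behind either of doors 2 and 3 (prior 1/4 each): the host picks exactly this set with probability 1/3 regardless, and none is the prize; weight (1/4)·(1/3) = 1/12 each.
The weights sum to 1/6.
So P(the car behind door 3 | the host opened door 1 and door 4) = (1/12) / (1/6) = 1/2.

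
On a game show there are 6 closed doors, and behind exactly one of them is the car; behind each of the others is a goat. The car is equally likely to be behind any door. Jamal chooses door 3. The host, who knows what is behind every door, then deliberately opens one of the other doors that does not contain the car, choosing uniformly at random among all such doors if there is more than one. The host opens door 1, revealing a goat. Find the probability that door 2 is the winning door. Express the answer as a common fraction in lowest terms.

5/24

Consider each possible location of the car in turn.
If it is behind door 1 (prior 1/6): the host opened door 1, so this case is ruled out; weight (1/6)·0 = 0.
If it is behind any of doors 2, 4, 5, and 6 (prior 1/6 each): the host has 4 equally likely choices, so probability 1/4; weight (1/6)·(1/4) = 1/24 each.
If it is behind door 3 (prior 1/6): the host has 5 equally likely choices, so probability 1/5; weight (1/6)·(1/5) = 1/30.
The weights sum to 1/5.
So P(the car behind door 2 | the host opened door 1) = (1/24) / (1/5) = 5/24.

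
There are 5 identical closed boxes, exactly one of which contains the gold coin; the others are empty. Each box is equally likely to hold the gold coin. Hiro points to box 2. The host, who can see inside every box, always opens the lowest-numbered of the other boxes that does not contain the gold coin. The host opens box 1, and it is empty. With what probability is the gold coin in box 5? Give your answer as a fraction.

Apply Bayes' rule, conditioning on where the gold coin actually is.
If it is in box 1 (prior 1/5): the host opened box 1, so this case is ruled out; weight (1/5)·0 = 0.
If it is in any of boxes 2, 3, 4, and 5 (prior 1/5 each): box 1 is the lowest-numbered option available, probability 1; weight (1/5)·1 = 1/5 each.
The weights sum to 4/5.
So P(the gold coin in box 5 | the host opened box 1) = (1/5) / (4/5) = 1/4.

1/4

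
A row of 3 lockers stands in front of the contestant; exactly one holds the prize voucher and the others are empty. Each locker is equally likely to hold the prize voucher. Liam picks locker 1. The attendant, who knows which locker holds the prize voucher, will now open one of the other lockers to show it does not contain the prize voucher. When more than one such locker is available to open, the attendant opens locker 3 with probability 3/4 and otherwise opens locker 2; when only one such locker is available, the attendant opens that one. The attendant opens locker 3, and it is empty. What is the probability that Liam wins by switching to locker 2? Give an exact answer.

Consider each possible location of the prize voucher in turn.
If it is in locker 1 (prior 1/3): locker 3 is available, opened with probability 3/4; weight (1/3)·(3/4) = 1/4.
If it is in locker 2 (prior 1/3): only locker 3 is available, probability 1; weight (1/3)·1 = 1/3.
If it is in locker 3 (prior 1/3): the attendant opened locker 3, so this case is ruled out; weight (1/3)·0 = 0.
The weights sum to 7/12.
So P(the prize voucher in locker 2 | the attendant opened locker 3) = (1/3) / (7/12) = 4/7.

4/7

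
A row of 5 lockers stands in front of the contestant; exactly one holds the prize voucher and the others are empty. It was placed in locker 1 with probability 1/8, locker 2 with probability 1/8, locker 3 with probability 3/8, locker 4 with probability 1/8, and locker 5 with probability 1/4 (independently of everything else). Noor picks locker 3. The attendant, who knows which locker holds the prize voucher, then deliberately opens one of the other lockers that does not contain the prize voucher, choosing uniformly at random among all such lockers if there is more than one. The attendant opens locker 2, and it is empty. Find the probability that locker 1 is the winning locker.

Apply Bayes' rule, conditioning on where the prize voucher actually is.
If it is in either of lockers 1 and 4 (prior 1/8 each): the attendant has 3 equally likely choices, so probability 1/3; weight (1/8)·(1/3) = 1/24 each.
If it is in locker 2 (prior 1/8): the attendant opened locker 2, so this case is ruled out; weight (1/8)·0 = 0.
If it is in locker 3 (prior 3/8): the attendant has 4 equally likely choices, so probability 1/4; weight (3/8)·(1/4) = 3/32.
If it is in locker 5 (prior 1/4): the attendant has 3 equally likely choices, so probability 1/3; weight (1/4)·(1/3) = 1/12.
The weights sum to 25/96.
So P(the prize voucher in locker 1 | the attendant opened locker 2) = (1/24) / (25/96) = 4/25.

4/25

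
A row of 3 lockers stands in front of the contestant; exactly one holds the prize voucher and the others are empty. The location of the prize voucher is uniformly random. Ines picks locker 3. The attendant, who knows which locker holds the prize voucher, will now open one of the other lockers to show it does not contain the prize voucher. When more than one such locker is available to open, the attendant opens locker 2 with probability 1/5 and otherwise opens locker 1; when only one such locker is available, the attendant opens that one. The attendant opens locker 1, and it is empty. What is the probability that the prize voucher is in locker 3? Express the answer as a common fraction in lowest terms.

4/9

Apply Bayes' rule, conditioning on where the prize voucher actually is.
If it is in locker 1 (prior 1/3): the attendant opened locker 1, so this case is ruled out; weight (1/3)·0 = 0.
If it is in locker 2 (prior 1/3): only locker 1 is available, probability 1; weight (1/3)·1 = 1/3.
If it is in locker 3 (prior 1/3): locker 2 is available but not opened, probability 4/5; weight (1/3)·(4/5) = 4/15.
The weights sum to 3/5.
So P(the prize voucher in locker 3 | the attendant opened locker 1) = (4/15) / (3/5) = 4/9.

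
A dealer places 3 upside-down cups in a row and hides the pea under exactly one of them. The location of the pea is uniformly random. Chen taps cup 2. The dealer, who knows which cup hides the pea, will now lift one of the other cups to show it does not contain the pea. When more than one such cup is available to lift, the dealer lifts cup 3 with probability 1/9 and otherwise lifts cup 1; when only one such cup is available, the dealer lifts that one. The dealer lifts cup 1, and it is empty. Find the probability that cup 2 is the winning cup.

8/17

Apply Bayes' rule, conditioning on where the pea actually is.
If it is under cup 1 (prior 1/3): the dealer opened cup 1, so this case is ruled out; weight (1/3)·0 = 0.
If it is under cup 2 (prior 1/3): cup 3 is available but not opened, probability 8/9; weight (1/3)·(8/9) = 8/27.
If it is under cup 3 (prior 1/3): only cup 1 is available, probability 1; weight (1/3)·1 = 1/3.
The weights sum to 17/27.
So P(the pea under cup 2 | the dealer opened cup 1) = (8/27) / (17/27) = 8/17.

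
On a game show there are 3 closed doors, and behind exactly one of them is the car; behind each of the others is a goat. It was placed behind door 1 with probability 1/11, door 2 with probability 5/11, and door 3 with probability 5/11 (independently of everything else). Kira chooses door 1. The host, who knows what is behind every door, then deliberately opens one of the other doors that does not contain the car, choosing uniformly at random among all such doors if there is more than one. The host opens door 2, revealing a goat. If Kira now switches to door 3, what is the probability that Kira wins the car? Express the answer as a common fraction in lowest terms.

10/11

Consider each possible location of the car in turn.
If it is behind door 1 (prior 1/11): the host has 2 equally likely choices, so probability 1/2; weight (1/11)·(1/2) = 1/22.
If it is behind door 2 (prior 5/11): the host opened door 2, so this case is ruled out; weight (5/11)·0 = 0.
If it is behind door 3 (prior 5/11): the host has no choice, probability 1; weight (5/11)·1 = 5/11.
The weights sum to 1/2.
So P(the car behind door 3 | the host opened door 2) = (5/11) / (1/2) = 10/11.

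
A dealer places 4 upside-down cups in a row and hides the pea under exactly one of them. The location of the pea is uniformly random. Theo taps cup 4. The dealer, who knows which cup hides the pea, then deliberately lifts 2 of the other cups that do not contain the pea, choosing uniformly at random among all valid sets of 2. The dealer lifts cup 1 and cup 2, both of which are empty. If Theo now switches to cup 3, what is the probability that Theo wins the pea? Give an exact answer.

Consider each possible location of the pea in turn.
If it is under either of cups 1 and 2 (prior 1/4 each): that cup was opened and seen not to hold the prize — ruled out; weight (1/4)·0 = 0 each.
If it is under cup 3 (prior 1/4): the dealer has no choice, probability 1; weight (1/4)·1 = 1/4.
If it is under cup 4 (prior 1/4): the dealer has 3 equally likely choices, so probability 1/3; weight (1/4)·(1/3) = 1/12.
The weights sum to 1/3.
So P(the pea under cup 3 | the dealer opened cup 1 and cup 2) = (1/4) / (1/3) = 3/4.

3/4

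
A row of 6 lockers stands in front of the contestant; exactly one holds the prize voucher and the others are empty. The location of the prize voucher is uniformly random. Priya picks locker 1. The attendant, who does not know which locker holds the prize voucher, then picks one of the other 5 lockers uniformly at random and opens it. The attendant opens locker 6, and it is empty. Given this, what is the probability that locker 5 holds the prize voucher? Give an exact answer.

Condition on the true location of the prize voucher.
If it is in any of lockers 1, 2, 3, 4, and 5 (prior 1/6 each): the attendant picks locker 6 with probability 1/5 regardless, and it is not the prize; weight (1/6)·(1/5) = 1/30 each.
If it is in locker 6 (prior 1/6): the attendant opened locker 6, so this case is ruled out; weight (1/6)·0 = 0.
The weights sum to 1/6.
So P(the prize voucher in locker 5 | the attendant opened locker 6) = (1/30) / (1/6) = 1/5.

1/5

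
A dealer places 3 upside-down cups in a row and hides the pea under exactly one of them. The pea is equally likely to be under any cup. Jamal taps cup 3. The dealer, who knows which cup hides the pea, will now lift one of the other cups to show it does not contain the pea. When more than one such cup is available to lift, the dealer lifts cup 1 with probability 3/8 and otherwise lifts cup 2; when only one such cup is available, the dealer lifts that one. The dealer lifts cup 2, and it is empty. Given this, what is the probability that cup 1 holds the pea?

Condition on the true location of the pea.
If it is under cup 1 (prior 1/3): only cup 2 is available, probability 1; weight (1/3)·1 = 1/3.
If it is under cup 2 (prior 1/3): the dealer opened cup 2, so this case is ruled out; weight (1/3)·0 = 0.
If it is under cup 3 (prior 1/3): cup 1 is available but not opened, probability 5/8; weight (1/3)·(5/8) = 5/24.
The weights sum to 13/24.
So P(the pea under cup 1 | the dealer opened cup 2) = (1/3) / (13/24) = 8/13.

8/13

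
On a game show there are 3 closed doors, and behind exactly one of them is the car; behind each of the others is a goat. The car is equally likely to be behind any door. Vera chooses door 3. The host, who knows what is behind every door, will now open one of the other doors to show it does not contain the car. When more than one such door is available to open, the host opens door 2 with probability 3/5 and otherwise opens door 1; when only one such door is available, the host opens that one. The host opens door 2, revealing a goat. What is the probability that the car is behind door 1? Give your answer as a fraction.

5/8

Condition on the true location of the car.
If it is behind door 1 (prior 1/3): only door 2 is available, probability 1; weight (1/3)·1 = 1/3.
If it is behind door 2 (prior 1/3): the host opened door 2, so this case is ruled out; weight (1/3)·0 = 0.
If it is behind door 3 (prior 1/3): door 2 is available, opened with probability 3/5; weight (1/3)·(3/5) = 1/5.
The weights sum to 8/15.
So P(the car behind door 1 | the host opened door 2) = (1/3) / (8/15) = 5/8.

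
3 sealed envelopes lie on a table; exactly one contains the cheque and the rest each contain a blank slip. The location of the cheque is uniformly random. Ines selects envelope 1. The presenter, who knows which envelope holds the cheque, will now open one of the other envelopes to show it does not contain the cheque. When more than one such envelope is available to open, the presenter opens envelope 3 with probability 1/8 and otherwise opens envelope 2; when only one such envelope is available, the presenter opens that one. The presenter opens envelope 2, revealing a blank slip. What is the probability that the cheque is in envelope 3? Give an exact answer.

8/15

Condition on the true location of the cheque.
If it is in envelope 1 (prior 1/3): envelope 3 is available but not opened, probability 7/8; weight (1/3)·(7/8) = 7/24.
If it is in envelope 2 (prior 1/3): the presenter opened envelope 2, so this case is ruled out; weight (1/3)·0 = 0.
If it is in envelope 3 (prior 1/3): only envelope 2 is available, probability 1; weight (1/3)·1 = 1/3.
The weights sum to 5/8.
So P(the cheque in envelope 3 | the presenter opened envelope 2) = (1/3) / (5/8) = 8/15.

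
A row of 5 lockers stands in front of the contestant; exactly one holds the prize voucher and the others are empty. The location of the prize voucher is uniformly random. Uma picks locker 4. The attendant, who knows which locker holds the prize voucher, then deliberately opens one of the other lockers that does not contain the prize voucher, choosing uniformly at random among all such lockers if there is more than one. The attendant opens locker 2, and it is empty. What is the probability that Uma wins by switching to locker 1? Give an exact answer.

4/15

Apply Bayes' rule, conditioning on where the prize voucher actually is.
If it is in any of lockers 1, 3, and 5 (prior 1/5 each): the attendant has 3 equally likely choices, so probability 1/3; weight (1/5)·(1/3) = 1/15 each.
If it is in locker 2 (prior 1/5): the attendant opened locker 2, so this case is ruled out; weight (1/5)·0 = 0.
If it is in locker 4 (prior 1/5): the attendant has 4 equally likely choices, so probability 1/4; weight (1/5)·(1/4) = 1/20.
The weights sum to 1/4.
So P(the prize voucher in locker 1 | the attendant opened locker 2) = (1/15) / (1/4) = 4/15.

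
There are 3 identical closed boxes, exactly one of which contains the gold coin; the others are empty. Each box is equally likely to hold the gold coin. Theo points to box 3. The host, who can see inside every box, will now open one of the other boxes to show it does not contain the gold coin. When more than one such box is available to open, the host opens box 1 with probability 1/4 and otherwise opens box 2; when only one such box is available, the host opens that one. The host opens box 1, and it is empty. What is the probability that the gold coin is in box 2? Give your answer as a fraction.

Condition on the true location of the gold coin.
If it is in box 1 (prior 1/3): the host opened box 1, so this case is ruled out; weight (1/3)·0 = 0.
If it is in box 2 (prior 1/3): only box 1 is available, probability 1; weight (1/3)·1 = 1/3.
If it is in box 3 (prior 1/3): box 1 is available, opened with probability 1/4; weight (1/3)·(1/4) = 1/12.
The weights sum to 5/12.
So P(the gold coin in box 2 | the host opened box 1) = (1/3) / (5/12) = 4/5.

4/5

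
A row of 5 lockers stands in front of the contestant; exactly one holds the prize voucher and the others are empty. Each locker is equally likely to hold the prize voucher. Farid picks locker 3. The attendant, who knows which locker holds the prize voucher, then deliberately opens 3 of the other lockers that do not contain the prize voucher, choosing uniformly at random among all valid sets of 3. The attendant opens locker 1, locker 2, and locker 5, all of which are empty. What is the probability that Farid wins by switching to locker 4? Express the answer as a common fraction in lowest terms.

4/5

Consider each possible location of the prize voucher in turn.
If it is in any of lockers 1, 2, and 5 (prior 1/5 each): that locker was opened and seen not to hold the prize — ruled out; weight (1/5)·0 = 0 each.
If it is in locker 3 (prior 1/5): the attendant has 4 equally likely choices, so probability 1/4; weight (1/5)·(1/4) = 1/20.
If it is in locker 4 (prior 1/5): the attendant has no choice, probability 1; weight (1/5)·1 = 1/5.
The weights sum to 1/4.
So P(the prize voucher in locker 4 | the attendant opened locker 1, locker 2, and locker 5) = (1/5) / (1/4) = 4/5.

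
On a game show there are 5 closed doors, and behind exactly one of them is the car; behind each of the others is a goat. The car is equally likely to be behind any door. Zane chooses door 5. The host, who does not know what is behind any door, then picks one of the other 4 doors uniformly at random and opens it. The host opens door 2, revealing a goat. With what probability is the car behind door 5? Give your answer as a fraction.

1/4

Because the host chose which door to open without knowing where the car is, the choice is independent of the prize location. Learning that door 2 does not hold the car simply rules out that one location and leaves the remaining 4 doors still equally likely by symmetry.
So P(the car behind door 5) = 1/4.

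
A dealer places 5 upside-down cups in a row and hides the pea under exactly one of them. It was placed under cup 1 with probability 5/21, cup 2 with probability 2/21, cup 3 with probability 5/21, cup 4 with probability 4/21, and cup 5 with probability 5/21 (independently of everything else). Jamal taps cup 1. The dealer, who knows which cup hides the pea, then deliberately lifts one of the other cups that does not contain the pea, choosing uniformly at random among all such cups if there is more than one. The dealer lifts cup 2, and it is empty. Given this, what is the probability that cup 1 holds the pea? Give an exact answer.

15/71

Consider each possible location of the pea in turn.
If it is under cup 1 (prior 5/21): the dealer has 4 equally likely choices, so probability 1/4; weight (5/21)·(1/4) = 5/84.
If it is under cup 2 (prior 2/21): the dealer opened cup 2, so this case is ruled out; weight (2/21)·0 = 0.
If it is under either of cups 3 and 5 (prior 5/21 each): the dealer has 3 equally likely choices, so probability 1/3; weight (5/21)·(1/3) = 5/63 each.
If it is under cup 4 (prior 4/21): the dealer has 3 equally likely choices, so probability 1/3; weight (4/21)·(1/3) = 4/63.
The weights sum to 71/252.
So P(the pea under cup 1 | the dealer opened cup 2) = (5/84) / (71/252) = 15/71.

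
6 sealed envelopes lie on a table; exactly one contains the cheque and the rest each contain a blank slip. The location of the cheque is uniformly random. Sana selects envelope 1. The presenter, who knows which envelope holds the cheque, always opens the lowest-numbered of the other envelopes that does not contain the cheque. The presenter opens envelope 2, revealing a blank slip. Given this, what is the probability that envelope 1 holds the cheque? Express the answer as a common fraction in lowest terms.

Apply Bayes' rule, conditioning on where the cheque actually is.
If it is in any of envelopes 1, 3, 4, 5, and 6 (prior 1/6 each): envelope 2 is the lowest-numbered option available, probability 1; weight (1/6)·1 = 1/6 each.
If it is in envelope 2 (prior 1/6): the presenter opened envelope 2, so this case is ruled out; weight (1/6)·0 = 0.
The weights sum to 5/6.
So P(the cheque in envelope 1 | the presenter opened envelope 2) = (1/6) / (5/6) = 1/5.

1/5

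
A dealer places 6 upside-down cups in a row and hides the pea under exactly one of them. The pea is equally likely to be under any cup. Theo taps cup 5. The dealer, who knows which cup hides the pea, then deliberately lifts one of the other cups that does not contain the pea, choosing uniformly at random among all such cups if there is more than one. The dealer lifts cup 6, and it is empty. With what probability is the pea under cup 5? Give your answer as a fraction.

Apply Bayes' rule, conditioning on where the pea actually is.
If it is under any of cups 1, 2, 3, and 4 (prior 1/6 each): the dealer has 4 equally likely choices, so probability 1/4; weight (1/6)·(1/4) = 1/24 each.
If it is under cup 5 (prior 1/6): the dealer has 5 equally likely choices, so probability 1/5; weight (1/6)·(1/5) = 1/30.
If it is under cup 6 (prior 1/6): the dealer opened cup 6, so this case is ruled out; weight (1/6)·0 = 0.
The weights sum to 1/5.
So P(the pea under cup 5 | the dealer opened cup 6) = (1/30) / (1/5) = 1/6.

1/6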